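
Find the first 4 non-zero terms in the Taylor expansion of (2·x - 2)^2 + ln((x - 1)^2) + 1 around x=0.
-2·x^3/3 + 3·x^2 - 10·x + 5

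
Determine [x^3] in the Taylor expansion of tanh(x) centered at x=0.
Expand to order 3: tanh(x) = -x^3/3 + x + O(x^4).
The coefficient of x^3 is -1/3.

Final answer: -1/3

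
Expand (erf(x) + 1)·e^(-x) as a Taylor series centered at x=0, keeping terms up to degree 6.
x^6·(1/720 - 19/(180·√(π))) + x^5·(-1/(20·√(π)) - 1/120) + x^4·(1/24 + 1/(3·√(π))) + x^3·(-1/6 + 1/(3·√(π))) + x^2·(1/2 - 2/√(π)) + x·(-1 + 2/√(π)) + 1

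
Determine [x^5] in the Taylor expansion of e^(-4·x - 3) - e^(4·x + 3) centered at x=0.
Expand to order 5: e^(-4·x - 3) - e^(4·x + 3) = x^5·(-128·e^(3)/15 - 128·e^(-3)/15) + x^4·(-32·e^(3)/3 + 32·e^(-3)/3) + x^3·(-32·e^(3)/3 - 32·e^(-3)/3) + x^2·(-8·e^(3) + 8·e^(-3)) + x·(-4·e^(3) - 4·e^(-3)) - e^(3) + e^(-3) + O(x^6).
The coefficient of x^5 is -128·e^(3)/15 - 128·e^(-3)/15.

Final answer: -128·e^(3)/15 - 128·e^(-3)/15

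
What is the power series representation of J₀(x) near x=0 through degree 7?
-x^6/2304 + x^4/64 - x^2/4 + 1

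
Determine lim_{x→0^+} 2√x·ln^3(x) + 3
The product is a 0·∞ indeterminate form at x → 0⁺.
Rewrite the product as 2·ln^3(x) / x^(-1/2) and apply L'Hôpital, or use the standard hierarchy x^(-1/2) ≫ |ln x|^3 as x → 0⁺.
The indeterminate product → 0, so the limit = 3.

Final answer: 3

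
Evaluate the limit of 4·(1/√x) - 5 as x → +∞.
Evaluate the dominant behaviour as x → +∞; each term tends to a finite value or vanishes.
Limit = -5.

Final answer: -5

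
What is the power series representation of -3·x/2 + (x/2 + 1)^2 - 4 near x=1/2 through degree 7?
-51/16 - (x - 1/2)/4 + (x - 1/2)^2/4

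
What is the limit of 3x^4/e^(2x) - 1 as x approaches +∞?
The quotient is an ∞/∞ indeterminate form as x → +∞.
The exponential denominator e^(2x) dominates the polynomial numerator (e^x ≫ x^4 as x → ∞), so the quotient → 0.
Adding the constant: 0 - 1 = -1. Limit = -1.

Final answer: -1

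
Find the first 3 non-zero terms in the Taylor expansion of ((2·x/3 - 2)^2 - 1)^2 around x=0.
88·x^2/9 - 16·x + 9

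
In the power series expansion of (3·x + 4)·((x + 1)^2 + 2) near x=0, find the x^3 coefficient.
Expand to order 3: (3·x + 4)·((x + 1)^2 + 2) = 3·x^3 + 10·x^2 + 17·x + 12 + O(x^4).
The coefficient of x^3 is 3.

Final answer: 3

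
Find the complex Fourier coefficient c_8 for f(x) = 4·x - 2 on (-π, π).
Compute the real Fourier coefficients first: a_8 = 0, b_8 = -1.
Then c_8 = (a_8 − i·b_8)/2 = i/2.

Final answer: i/2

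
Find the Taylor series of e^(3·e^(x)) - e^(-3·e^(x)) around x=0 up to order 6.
x^6·(-13·e^(-3)/48 + 4117·e^(3)/240) + x^5·(-e^(-3)/5 + 311·e^(3)/20) + x^4·(7·e^(-3)/8 + 103·e^(3)/8) + x^3·(e^(-3)/2 + 19·e^(3)/2) + x^2·(-3·e^(-3) + 6·e^(3)) + x·(3·e^(-3) + 3·e^(3)) - e^(-3) + e^(3)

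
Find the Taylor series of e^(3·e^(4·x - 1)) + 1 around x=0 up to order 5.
x^5·(128·e^(-1 + 3·e^(-1))/5 + 10368·e^(-5 + 3·e^(-1))/5 + 6912·e^(-4 + 3·e^(-1)) + 1152·e^(-2 + 3·e^(-1)) + 5760·e^(-3 + 3·e^(-1))) + x^4·(32·e^(-1 + 3·e^(-1)) + 864·e^(-4 + 3·e^(-1)) + 1728·e^(-3 + 3·e^(-1)) + 672·e^(-2 + 3·e^(-1))) + x^3·(32·e^(-1 + 3·e^(-1)) + 288·e^(-3 + 3·e^(-1)) + 288·e^(-2 + 3·e^(-1))) + x^2·(24·e^(-1 + 3·e^(-1)) + 72·e^(-2 + 3·e^(-1))) + 12·x·e^(-1 + 3·e^(-1)) + 1 + e^(3·e^(-1))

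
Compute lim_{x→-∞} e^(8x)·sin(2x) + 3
Evaluate the dominant behaviour as x → -∞; each term tends to a finite value or vanishes.
Limit = 3.

Final answer: 3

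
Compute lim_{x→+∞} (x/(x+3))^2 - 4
As x → +∞: x/(x+3) = 1/(1 + 3/x) → 1, and the 2nd power of a limit-1 base also → 1; with the additive constant, 1 - 4 = -3.
Limit = -3.

Final answer: -3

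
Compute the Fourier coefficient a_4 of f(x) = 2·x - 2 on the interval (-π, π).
a_4 = (1/π) ∫_{-π}^{π} f(x)·cos(4x) dx.
Evaluate the integral (use parity and integration by parts as needed): a_4 = 0.

Final answer: 0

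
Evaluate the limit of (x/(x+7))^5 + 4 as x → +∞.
As x → +∞: x/(x+7) = 1/(1 + 7/x) → 1, and the 5th power of a limit-1 base also → 1; with the additive constant, 1 + 4 = 5.
Limit = 5.

Final answer: 5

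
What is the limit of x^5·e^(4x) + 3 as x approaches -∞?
The product is a 0·∞ indeterminate form at x → -∞.
Rewrite the product as x^5 / e^(-4x) (an ∞/∞ form) and apply L'Hôpital, or use the standard hierarchy e^(4|x|) ≫ |x^5| as x → -∞.
The indeterminate product → 0, so the limit = 3.

Final answer: 3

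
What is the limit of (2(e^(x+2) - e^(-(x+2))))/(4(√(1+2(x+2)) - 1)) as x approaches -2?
Both numerator and denominator → 0 as x → -2; this is a 0/0 indeterminate form.
Expand each to leading order near x = -2: numerator ~ 4·(x + 2), denominator ~ 4·(x + 2).
The limit of the ratio is 1.

Final answer: 1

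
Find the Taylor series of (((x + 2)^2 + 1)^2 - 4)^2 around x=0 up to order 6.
116·x^6 + 496·x^5 + 1358·x^4 + 2416·x^3 + 2692·x^2 + 1680·x + 441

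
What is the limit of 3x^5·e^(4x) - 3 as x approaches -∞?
The product is a 0·∞ indeterminate form at x → -∞.
Rewrite the product as 3x^5 / e^(-4x) (an ∞/∞ form) and apply L'Hôpital, or use the standard hierarchy e^(4|x|) ≫ |x^5| as x → -∞.
The indeterminate product → 0, so the limit = -3.

Final answer: -3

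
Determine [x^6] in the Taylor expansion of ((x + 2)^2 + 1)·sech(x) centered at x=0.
Expand to order 6: ((x + 2)^2 + 1)·sech(x) = -31·x^6/144 + 5·x^5/6 + 13·x^4/24 - 2·x^3 - 3·x^2/2 + 4·x + 5 + O(x^7).
The coefficient of x^6 is -31/144.

Final answer: -31/144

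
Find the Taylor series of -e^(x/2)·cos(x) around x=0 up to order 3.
11·x^3/48 + 3·x^2/8 - x/2 - 1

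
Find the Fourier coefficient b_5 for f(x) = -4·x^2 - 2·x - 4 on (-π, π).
b_5 = (1/π) ∫_{-π}^{π} f(x)·sin(5x) dx.
Evaluate the integral (use parity and integration by parts as needed): b_5 = -4/5.

Final answer: -4/5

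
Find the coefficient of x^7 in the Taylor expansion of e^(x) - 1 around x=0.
Expand to order 7: e^(x) - 1 = x^7/5040 + x^6/720 + x^5/120 + x^4/24 + x^3/6 + x^2/2 + x + O(x^8).
The coefficient of x^7 is 1/5040.

Final answer: 1/5040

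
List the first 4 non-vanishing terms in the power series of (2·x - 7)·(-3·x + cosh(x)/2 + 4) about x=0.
x^3/2 - 31·x^2/4 + 30·x - 63/2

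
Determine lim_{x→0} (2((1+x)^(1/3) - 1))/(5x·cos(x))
Both numerator and denominator → 0 as x → 0; this is a 0/0 indeterminate form.
Expand each to leading order near x = 0: numerator ~ 2·x/3, denominator ~ 5·x.
The limit of the ratio is 2/15.

Final answer: 2/15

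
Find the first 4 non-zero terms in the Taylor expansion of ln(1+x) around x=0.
-x^4/4 + x^3/3 - x^2/2 + x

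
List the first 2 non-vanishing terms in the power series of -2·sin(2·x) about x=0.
8·x^3/3 - 4·x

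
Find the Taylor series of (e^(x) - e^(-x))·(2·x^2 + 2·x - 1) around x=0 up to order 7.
83·x^7/2520 + x^6/30 + 13·x^5/20 + 2·x^4/3 + 11·x^3/3 + 4·x^2 - 2·x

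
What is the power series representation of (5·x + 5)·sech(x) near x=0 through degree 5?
25·x^5/24 + 25·x^4/24 - 5·x^3/2 - 5·x^2/2 + 5·x + 5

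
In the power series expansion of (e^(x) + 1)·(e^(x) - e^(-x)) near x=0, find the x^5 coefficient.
Expand to order 5: (e^(x) + 1)·(e^(x) - e^(-x)) = 17·x^5/60 + 2·x^4/3 + 5·x^3/3 + 2·x^2 + 4·x + O(x^6).
The coefficient of x^5 is 17/60.

Final answer: 17/60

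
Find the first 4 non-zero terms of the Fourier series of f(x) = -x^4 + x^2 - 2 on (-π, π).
(-52 + 8·π^2)·cos(x) + (4 - 2·π^2)·cos(2·x) + (-28/27 + 8·π^2/9)·cos(3·x) - π^4/5 - 2 + π^2/3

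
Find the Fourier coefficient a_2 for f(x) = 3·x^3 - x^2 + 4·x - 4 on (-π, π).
a_2 = (1/π) ∫_{-π}^{π} f(x)·cos(2x) dx.
Evaluate the integral (use parity and integration by parts as needed): a_2 = -1.

Final answer: -1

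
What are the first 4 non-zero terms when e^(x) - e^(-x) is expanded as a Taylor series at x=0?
x^7/2520 + x^5/60 + x^3/3 + 2·x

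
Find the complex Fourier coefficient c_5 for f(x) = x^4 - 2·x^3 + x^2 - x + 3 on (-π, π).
Compute the real Fourier coefficients first: a_5 = -8·π^2/25 - 52/625, b_5 = -4·π^2/5 - 26/125.
Then c_5 = (a_5 − i·b_5)/2 = -4·π^2/25 - 26/625 + 13·i/125 + 2·i·π^2/5.

Final answer: -4·π^2/25 - 26/625 + 13·i/125 + 2·i·π^2/5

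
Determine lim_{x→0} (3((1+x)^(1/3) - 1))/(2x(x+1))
Both numerator and denominator → 0 as x → 0; this is a 0/0 indeterminate form.
Expand each to leading order near x = 0: numerator ~ x, denominator ~ 2·x.
The limit of the ratio is 1/2.

Final answer: 1/2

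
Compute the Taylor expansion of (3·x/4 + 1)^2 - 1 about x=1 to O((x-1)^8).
33/16 + 21·(x - 1)/8 + 9·(x - 1)^2/16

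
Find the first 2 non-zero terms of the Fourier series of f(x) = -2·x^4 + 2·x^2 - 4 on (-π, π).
(-104 + 16·π^2)·cos(x) - 2·π^4/5 - 4 + 2·π^2/3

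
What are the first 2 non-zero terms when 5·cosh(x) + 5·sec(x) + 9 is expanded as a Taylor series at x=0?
5·x^2 + 19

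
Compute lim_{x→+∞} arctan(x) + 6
Evaluate the dominant behaviour as x → +∞; each term tends to a finite value or vanishes.
Limit = π/2 + 6.

Final answer: π/2 + 6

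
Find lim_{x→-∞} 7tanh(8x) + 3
Evaluate the dominant behaviour as x → -∞; each term tends to a finite value or vanishes.
Limit = -4.

Final answer: -4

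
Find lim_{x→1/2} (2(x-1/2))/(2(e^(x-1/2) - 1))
Both numerator and denominator → 0 as x → 1/2; this is a 0/0 indeterminate form.
Expand each to leading order near x = 1/2: numerator ~ 2·(x - 1/2), denominator ~ 2·(x - 1/2).
The limit of the ratio is 1.

Final answer: 1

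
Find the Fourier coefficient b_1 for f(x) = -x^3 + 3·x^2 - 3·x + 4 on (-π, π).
b_1 = (1/π) ∫_{-π}^{π} f(x)·sin(1x) dx.
Evaluate the integral (use parity and integration by parts as needed): b_1 = 6 - 2·π^2.

Final answer: 6 - 2·π^2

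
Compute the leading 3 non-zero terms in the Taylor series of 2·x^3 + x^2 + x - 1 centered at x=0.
x^2 + x - 1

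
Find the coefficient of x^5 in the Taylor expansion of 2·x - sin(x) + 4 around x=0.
Expand to order 5: 2·x - sin(x) + 4 = -x^5/120 + x^3/6 + x + 4 + O(x^6).
The coefficient of x^5 is -1/120.

Final answer: -1/120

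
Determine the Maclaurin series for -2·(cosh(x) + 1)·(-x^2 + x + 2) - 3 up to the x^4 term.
5·x^4/6 - x^3 + 2·x^2 - 4·x - 11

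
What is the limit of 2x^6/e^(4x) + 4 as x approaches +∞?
The quotient is an ∞/∞ indeterminate form as x → +∞.
The exponential denominator e^(4x) dominates the polynomial numerator (e^x ≫ x^6 as x → ∞), so the quotient → 0.
Adding the constant: 0 + 4 = 4. Limit = 4.

Final answer: 4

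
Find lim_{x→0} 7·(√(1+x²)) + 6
Direct substitution at x = 0 gives 13.

Final answer: 13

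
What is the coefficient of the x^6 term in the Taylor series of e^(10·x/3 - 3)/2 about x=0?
Expand to order 6: e^(10·x/3 - 3)/2 = 6250·x^6·e^(-3)/6561 + 1250·x^5·e^(-3)/729 + 625·x^4·e^(-3)/243 + 250·x^3·e^(-3)/81 + 25·x^2·e^(-3)/9 + 5·x·e^(-3)/3 + e^(-3)/2 + O(x^7).
The coefficient of x^6 is 6250·e^(-3)/6561.

Final answer: 6250·e^(-3)/6561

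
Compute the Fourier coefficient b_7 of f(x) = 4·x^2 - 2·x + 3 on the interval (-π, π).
b_7 = (1/π) ∫_{-π}^{π} f(x)·sin(7x) dx.
Evaluate the integral (use parity and integration by parts as needed): b_7 = -4/7.

Final answer: -4/7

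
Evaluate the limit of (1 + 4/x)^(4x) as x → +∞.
As x → +∞: write (1 + 4/x)^(4x) = ((1 + 4/x)^x)^4 → (e^4)^4 = e^16.
Limit = e^(16).

Final answer: e^(16)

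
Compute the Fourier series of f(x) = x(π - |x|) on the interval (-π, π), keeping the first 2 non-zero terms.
8·sin(x)/π + 8·sin(3·x)/(27·π)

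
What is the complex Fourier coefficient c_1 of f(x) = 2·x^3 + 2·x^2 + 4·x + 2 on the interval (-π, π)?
Compute the real Fourier coefficients first: a_1 = -8, b_1 = -16 + 4·π^2.
Then c_1 = (a_1 − i·b_1)/2 = -4 - 2·i·π^2 + 8·i.

Final answer: -4 - 2·i·π^2 + 8·i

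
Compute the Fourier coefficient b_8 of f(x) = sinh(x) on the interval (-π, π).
b_8 = (1/π) ∫_{-π}^{π} f(x)·sin(8x) dx.
Evaluate the integral (use parity and integration by parts as needed): b_8 = -16·sinh(π)/(65·π).

Final answer: -16·sinh(π)/(65·π)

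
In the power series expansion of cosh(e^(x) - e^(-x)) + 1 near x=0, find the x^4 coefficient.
Expand to order 4: cosh(e^(x) - e^(-x)) + 1 = 4·x^4/3 + 2·x^2 + 2 + O(x^5).
The coefficient of x^4 is 4/3.

Final answer: 4/3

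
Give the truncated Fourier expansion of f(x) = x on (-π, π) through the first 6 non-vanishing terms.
2·sin(x) - sin(2·x) + 2·sin(3·x)/3 - sin(4·x)/2 + 2·sin(5·x)/5 - sin(6·x)/3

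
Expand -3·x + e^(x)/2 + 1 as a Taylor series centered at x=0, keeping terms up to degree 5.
x^5/240 + x^4/48 + x^3/12 + x^2/4 - 5·x/2 + 3/2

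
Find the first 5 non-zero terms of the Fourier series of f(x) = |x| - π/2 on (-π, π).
-4·cos(x)/π - 4·cos(3·x)/(9·π) - 4·cos(5·x)/(25·π) - 4·cos(7·x)/(49·π) - 4·cos(9·x)/(81·π)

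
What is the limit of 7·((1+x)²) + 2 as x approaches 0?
Direct substitution at x = 0 gives 9.

Final answer: 9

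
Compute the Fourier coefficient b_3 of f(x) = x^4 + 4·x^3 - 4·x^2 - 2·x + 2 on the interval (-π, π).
b_3 = (1/π) ∫_{-π}^{π} f(x)·sin(3x) dx.
Evaluate the integral (use parity and integration by parts as needed): b_3 = -28/9 + 8·π^2/3.

Final answer: -28/9 + 8·π^2/3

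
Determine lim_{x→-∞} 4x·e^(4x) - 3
The product is a 0·∞ indeterminate form at x → -∞.
Rewrite the product as 4x / e^(-4x) (an ∞/∞ form) and apply L'Hôpital, or use the standard hierarchy e^(4|x|) ≫ |x| as x → -∞.
The indeterminate product → 0, so the limit = -3.

Final answer: -3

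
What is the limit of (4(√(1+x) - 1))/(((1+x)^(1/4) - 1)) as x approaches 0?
Both numerator and denominator → 0 as x → 0; this is a 0/0 indeterminate form.
Expand each to leading order near x = 0: numerator ~ 2·x, denominator ~ x/4.
The limit of the ratio is 8.

Final answer: 8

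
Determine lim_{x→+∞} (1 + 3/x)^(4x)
As x → +∞: write (1 + 3/x)^(4x) = ((1 + 3/x)^x)^4 → (e^3)^4 = e^12.
Limit = e^(12).

Final answer: e^(12)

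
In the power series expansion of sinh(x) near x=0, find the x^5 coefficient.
Expand to order 5: sinh(x) = x^5/120 + x^3/6 + x + O(x^6).
The coefficient of x^5 is 1/120.

Final answer: 1/120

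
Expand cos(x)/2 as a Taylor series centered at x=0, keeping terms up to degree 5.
x^4/48 - x^2/4 + 1/2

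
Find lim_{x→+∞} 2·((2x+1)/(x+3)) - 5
Evaluate the dominant behaviour as x → +∞; each term tends to a finite value or vanishes.
Limit = -1.

Final answer: -1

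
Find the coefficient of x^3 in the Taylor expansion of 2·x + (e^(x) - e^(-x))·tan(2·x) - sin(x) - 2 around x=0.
Expand to order 3: 2·x + (e^(x) - e^(-x))·tan(2·x) - sin(x) - 2 = x^3/6 + 4·x^2 + x - 2 + O(x^4).
The coefficient of x^3 is 1/6.

Final answer: 1/6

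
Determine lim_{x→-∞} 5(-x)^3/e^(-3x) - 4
The quotient is an ∞/∞ indeterminate form as x → -∞.
Compare growth rates of the dominant terms (exponentials ≫ polynomials ≫ logarithms), or apply L'Hôpital's rule; the quotient → 0.
Adding the constant: 0 - 4 = -4. Limit = -4.

Final answer: -4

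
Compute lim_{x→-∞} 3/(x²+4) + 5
Evaluate the dominant behaviour as x → -∞; each term tends to a finite value or vanishes.
Limit = 5.

Final answer: 5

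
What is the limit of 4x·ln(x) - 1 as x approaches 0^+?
The product is a 0·∞ indeterminate form at x → 0⁺.
Rewrite the product as 4·ln(x) / x^(-1) and apply L'Hôpital, or use the standard hierarchy x^(-1) ≫ |ln x| as x → 0⁺.
The indeterminate product → 0, so the limit = -1.

Final answer: -1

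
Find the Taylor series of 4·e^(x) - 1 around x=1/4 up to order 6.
-1 + 4·e^(1/4) + 4·e^(1/4)·(x - 1/4) + 2·e^(1/4)·(x - 1/4)^2 + 2·e^(1/4)·(x - 1/4)^3/3 + e^(1/4)·(x - 1/4)^4/6 + e^(1/4)·(x - 1/4)^5/30 + e^(1/4)·(x - 1/4)^6/180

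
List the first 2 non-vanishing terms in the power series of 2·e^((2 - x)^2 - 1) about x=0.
-8·x·e^(3) + 2·e^(3)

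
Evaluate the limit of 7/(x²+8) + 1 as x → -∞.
Evaluate the dominant behaviour as x → -∞; each term tends to a finite value or vanishes.
Limit = 1.

Final answer: 1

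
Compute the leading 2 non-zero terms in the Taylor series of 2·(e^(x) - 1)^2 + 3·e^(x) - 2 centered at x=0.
3·x + 1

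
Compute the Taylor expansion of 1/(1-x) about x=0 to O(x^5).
x^4 + x^3 + x^2 + x + 1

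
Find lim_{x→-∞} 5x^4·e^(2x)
This is a 0·∞ indeterminate form at x → -∞.
Rewrite the product as 5x^4 / e^(-2x) (an ∞/∞ form) and apply L'Hôpital, or use the standard hierarchy e^(2|x|) ≫ |x^4| as x → -∞.
The indeterminate product → 0, so the limit = 0.

Final answer: 0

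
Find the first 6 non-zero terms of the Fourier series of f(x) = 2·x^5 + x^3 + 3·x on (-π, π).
(-78·π^2 + 4·π^4 + 474)·sin(x) + (-2·π^4 - 33/2 + 9·π^2)·sin(2·x) + (-62·π^2/27 + 286/81 + 4·π^4/3)·sin(3·x) + (-π^4 - 57/32 + 3·π^2/4)·sin(4·x) + (-6·π^2/25 + 786/625 + 4·π^4/5)·sin(5·x) + (-2·π^4/3 - 163/162 + π^2/27)·sin(6·x)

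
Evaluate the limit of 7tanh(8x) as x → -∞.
Evaluate the dominant behaviour as x → -∞; each term tends to a finite value or vanishes.
Limit = -7.

Final answer: -7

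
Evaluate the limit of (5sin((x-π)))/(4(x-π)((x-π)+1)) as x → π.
Both numerator and denominator → 0 as x → π; this is a 0/0 indeterminate form.
Expand each to leading order near x = π: numerator ~ 5·(x - π), denominator ~ 4·(x - π).
The limit of the ratio is 5/4.

Final answer: 5/4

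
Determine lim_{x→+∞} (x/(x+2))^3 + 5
As x → +∞: x/(x+2) = 1/(1 + 2/x) → 1, and the 3rd power of a limit-1 base also → 1; with the additive constant, 1 + 5 = 6.
Limit = 6.

Final answer: 6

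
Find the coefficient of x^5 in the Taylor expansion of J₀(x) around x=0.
Expand to order 5: J₀(x) = x^4/64 - x^2/4 + 1 + O(x^6).
The coefficient of x^5 is 0.

Final answer: 0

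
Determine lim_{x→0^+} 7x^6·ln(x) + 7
The product is a 0·∞ indeterminate form at x → 0⁺.
Rewrite the product as 7·ln(x) / x^(-6) and apply L'Hôpital, or use the standard hierarchy x^(-6) ≫ |ln x| as x → 0⁺.
The indeterminate product → 0, so the limit = 7.

Final answer: 7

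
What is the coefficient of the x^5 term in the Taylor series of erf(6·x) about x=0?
Expand to order 5: erf(6·x) = 7776·x^5/(5·√(π)) - 144·x^3/√(π) + 12·x/√(π) + O(x^6).
The coefficient of x^5 is 7776/(5·√(π)).

Final answer: 7776/(5·√(π))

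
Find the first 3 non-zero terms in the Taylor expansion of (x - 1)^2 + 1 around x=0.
x^2 - 2·x + 2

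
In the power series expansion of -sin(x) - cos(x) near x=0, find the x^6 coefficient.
Expand to order 6: -sin(x) - cos(x) = x^6/720 - x^5/120 - x^4/24 + x^3/6 + x^2/2 - x - 1 + O(x^7).
The coefficient of x^6 is 1/720.

Final answer: 1/720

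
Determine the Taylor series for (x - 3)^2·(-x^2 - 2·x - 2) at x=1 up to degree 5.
-20 + 4·(x - 1) + 7·(x - 1)^2 - (x - 1)^4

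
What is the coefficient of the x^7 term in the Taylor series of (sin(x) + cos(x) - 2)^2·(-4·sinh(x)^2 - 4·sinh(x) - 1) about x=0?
Expand to order 7: (sin(x) + cos(x) - 2)^2·(-4·sinh(x)^2 - 4·sinh(x) - 1) = 5·x^7/14 - 469·x^6/180 + 22·x^5/5 - 31·x^4/6 + 2·x^2 - 2·x - 1 + O(x^8).
The coefficient of x^7 is 5/14.

Final answer: 5/14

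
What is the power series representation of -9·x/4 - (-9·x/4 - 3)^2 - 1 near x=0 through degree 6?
-81·x^2/16 - 63·x/4 - 10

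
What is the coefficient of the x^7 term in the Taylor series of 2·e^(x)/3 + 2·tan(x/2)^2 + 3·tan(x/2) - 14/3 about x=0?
Expand to order 7: 2·e^(x)/3 + 2·tan(x/2)^2 + 3·tan(x/2) - 14/3 = 169·x^7/120960 + 11·x^6/864 + 13·x^5/720 + x^4/9 + 17·x^3/72 + 5·x^2/6 + 13·x/6 - 4 + O(x^8).
The coefficient of x^7 is 169/120960.

Final answer: 169/120960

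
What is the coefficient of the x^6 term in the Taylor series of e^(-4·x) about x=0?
Expand to order 6: e^(-4·x) = 256·x^6/45 - 128·x^5/15 + 32·x^4/3 - 32·x^3/3 + 8·x^2 - 4·x + 1 + O(x^7).
The coefficient of x^6 is 256/45.

Final answer: 256/45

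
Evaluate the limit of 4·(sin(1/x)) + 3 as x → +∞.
Evaluate the dominant behaviour as x → +∞; each term tends to a finite value or vanishes.
Limit = 3.

Final answer: 3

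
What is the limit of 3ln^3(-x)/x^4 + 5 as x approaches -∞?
The quotient is an ∞/∞ indeterminate form as x → -∞.
Compare growth rates of the dominant terms (exponentials ≫ polynomials ≫ logarithms), or apply L'Hôpital's rule; the quotient → 0.
Adding the constant: 0 + 5 = 5. Limit = 5.

Final answer: 5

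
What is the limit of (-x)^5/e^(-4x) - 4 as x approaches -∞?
The quotient is an ∞/∞ indeterminate form as x → -∞.
Compare growth rates of the dominant terms (exponentials ≫ polynomials ≫ logarithms), or apply L'Hôpital's rule; the quotient → 0.
Adding the constant: 0 - 4 = -4. Limit = -4.

Final answer: -4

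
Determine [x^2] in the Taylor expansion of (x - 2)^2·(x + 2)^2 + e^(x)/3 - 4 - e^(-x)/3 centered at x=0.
Expand to order 2: (x - 2)^2·(x + 2)^2 + e^(x)/3 - 4 - e^(-x)/3 = -8·x^2 + 2·x/3 + 12 + O(x^3).
The coefficient of x^2 is -8.

Final answer: -8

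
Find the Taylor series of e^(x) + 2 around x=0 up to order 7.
x^7/5040 + x^6/720 + x^5/120 + x^4/24 + x^3/6 + x^2/2 + x + 3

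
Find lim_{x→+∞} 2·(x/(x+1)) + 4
Evaluate the dominant behaviour as x → +∞; each term tends to a finite value or vanishes.
Limit = 6.

Final answer: 6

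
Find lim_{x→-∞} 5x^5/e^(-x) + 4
The quotient is an ∞/∞ indeterminate form as x → -∞.
Compare growth rates of the dominant terms (exponentials ≫ polynomials ≫ logarithms), or apply L'Hôpital's rule; the quotient → 0.
Adding the constant: 0 + 4 = 4. Limit = 4.

Final answer: 4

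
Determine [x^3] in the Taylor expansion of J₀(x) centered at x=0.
Expand to order 3: J₀(x) = 1 - x^2/4 + O(x^4).
The coefficient of x^3 is 0.

Final answer: 0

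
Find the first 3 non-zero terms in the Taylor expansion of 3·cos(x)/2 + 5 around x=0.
x^4/16 - 3·x^2/4 + 13/2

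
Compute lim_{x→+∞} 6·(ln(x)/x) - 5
Evaluate the dominant behaviour as x → +∞; each term tends to a finite value or vanishes.
Limit = -5.

Final answer: -5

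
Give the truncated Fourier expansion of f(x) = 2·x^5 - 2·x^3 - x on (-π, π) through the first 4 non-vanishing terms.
(-84·π^2 + 4·π^4 + 502)·sin(x) + (-2·π^4 - 17 + 12·π^2)·sin(2·x) + (-116·π^2/27 + 178/81 + 4·π^4/3)·sin(3·x) + (-π^4 - 11/32 + 9·π^2/4)·sin(4·x)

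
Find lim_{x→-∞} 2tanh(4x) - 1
Evaluate the dominant behaviour as x → -∞; each term tends to a finite value or vanishes.
Limit = -3.

Final answer: -3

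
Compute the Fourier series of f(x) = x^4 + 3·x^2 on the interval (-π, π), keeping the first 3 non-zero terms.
(36 - 8·π^2)·cos(x) + 2·π^2·cos(2·x) + π^2 + π^4/5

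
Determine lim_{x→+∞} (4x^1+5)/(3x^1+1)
This is an ∞/∞ indeterminate form as x → +∞.
Divide numerator and denominator by x and let the lower-order terms vanish; the leading terms give 4/3.
Limit = 4/3.

Final answer: 4/3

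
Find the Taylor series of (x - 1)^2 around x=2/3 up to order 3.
1/9 - 2·(x - 2/3)/3 + (x - 2/3)^2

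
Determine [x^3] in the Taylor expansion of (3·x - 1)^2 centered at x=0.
Expand to order 3: (3·x - 1)^2 = 9·x^2 - 6·x + 1 + O(x^4).
The coefficient of x^3 is 0.

Final answer: 0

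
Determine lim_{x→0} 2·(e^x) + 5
Direct substitution at x = 0 gives 7.

Final answer: 7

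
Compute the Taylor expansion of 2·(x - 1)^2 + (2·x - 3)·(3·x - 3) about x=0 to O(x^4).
8·x^2 - 19·x + 11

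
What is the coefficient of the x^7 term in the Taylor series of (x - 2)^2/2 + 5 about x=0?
Expand to order 7: (x - 2)^2/2 + 5 = x^2/2 - 2·x + 7 + O(x^8).
The coefficient of x^7 is 0.

Final answer: 0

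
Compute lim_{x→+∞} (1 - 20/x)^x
As x → +∞: this is the defining limit (1 - 20/x)^x → e^(-20).
Limit = e^(-20).

Final answer: e^(-20)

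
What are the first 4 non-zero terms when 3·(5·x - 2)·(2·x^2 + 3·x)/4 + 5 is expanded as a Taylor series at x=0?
15·x^3/2 + 33·x^2/4 - 9·x/2 + 5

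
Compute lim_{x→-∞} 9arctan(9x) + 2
Evaluate the dominant behaviour as x → -∞; each term tends to a finite value or vanishes.
Limit = 2 - 9·π/2.

Final answer: 2 - 9·π/2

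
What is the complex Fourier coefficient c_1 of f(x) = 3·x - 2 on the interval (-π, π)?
Compute the real Fourier coefficients first: a_1 = 0, b_1 = 6.
Then c_1 = (a_1 − i·b_1)/2 = -3·i.

Final answer: -3·i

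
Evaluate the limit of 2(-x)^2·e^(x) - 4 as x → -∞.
The product is a 0·∞ indeterminate form at x → -∞.
Rewrite the product as 2(-x)^2 / e^(-x) (an ∞/∞ form) and apply L'Hôpital, or use the standard hierarchy e^(|x|) ≫ |(-x)^2| as x → -∞.
The indeterminate product → 0, so the limit = -4.

Final answer: -4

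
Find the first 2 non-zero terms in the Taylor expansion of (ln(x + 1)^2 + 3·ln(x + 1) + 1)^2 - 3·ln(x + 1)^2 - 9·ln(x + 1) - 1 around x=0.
19·x^2/2 - 3·x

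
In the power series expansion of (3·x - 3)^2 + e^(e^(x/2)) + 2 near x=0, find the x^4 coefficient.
Expand to order 4: (3·x - 3)^2 + e^(e^(x/2)) + 2 = 5·e·x^4/128 + 5·e·x^3/48 + x^2·(e/4 + 9) + x·(-18 + e/2) + e + 11 + O(x^5).
The coefficient of x^4 is 5·e/128.

Final answer: 5·e/128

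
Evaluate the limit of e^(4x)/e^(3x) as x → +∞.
This is an ∞/∞ indeterminate form as x → +∞.
Rewrite e^(4x)/e^(3x) = e^((4−3)x) = e^(x); the exponent coefficient is 1 > 0 so e^(x) → ∞.
Limit = ∞.

Final answer: ∞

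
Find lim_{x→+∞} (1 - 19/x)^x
As x → +∞: this is the defining limit (1 - 19/x)^x → e^(-19).
Limit = e^(-19).

Final answer: e^(-19)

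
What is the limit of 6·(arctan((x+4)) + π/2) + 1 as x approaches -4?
Direct substitution at x = -4 gives 1 + 3·π.

Final answer: 1 + 3·π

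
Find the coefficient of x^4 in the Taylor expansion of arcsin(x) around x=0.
Expand to order 4: arcsin(x) = x^3/6 + x + O(x^5).
The coefficient of x^4 is 0.

Final answer: 0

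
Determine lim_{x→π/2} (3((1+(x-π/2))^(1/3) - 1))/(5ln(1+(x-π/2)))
Both numerator and denominator → 0 as x → π/2; this is a 0/0 indeterminate form.
Expand each to leading order near x = π/2: numerator ~ (x - π/2), denominator ~ 5·(x - π/2).
The limit of the ratio is 1/5.

Final answer: 1/5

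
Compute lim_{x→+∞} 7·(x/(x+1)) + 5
Evaluate the dominant behaviour as x → +∞; each term tends to a finite value or vanishes.
Limit = 12.

Final answer: 12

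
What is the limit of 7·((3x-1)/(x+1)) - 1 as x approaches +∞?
Evaluate the dominant behaviour as x → +∞; each term tends to a finite value or vanishes.
Limit = 20.

Final answer: 20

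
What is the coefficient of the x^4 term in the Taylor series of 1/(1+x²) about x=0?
Expand to order 4: 1/(1+x²) = x^4 - x^2 + 1 + O(x^5).
The coefficient of x^4 is 1.

Final answer: 1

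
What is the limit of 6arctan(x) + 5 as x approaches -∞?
Evaluate the dominant behaviour as x → -∞; each term tends to a finite value or vanishes.
Limit = 5 - 3·π.

Final answer: 5 - 3·π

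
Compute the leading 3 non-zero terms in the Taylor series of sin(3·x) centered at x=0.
81·x^5/40 - 9·x^3/2 + 3·x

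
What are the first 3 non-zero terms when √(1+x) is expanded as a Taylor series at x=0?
-x^2/8 + x/2 + 1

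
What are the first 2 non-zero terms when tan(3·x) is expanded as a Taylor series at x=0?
9·x^3 + 3·x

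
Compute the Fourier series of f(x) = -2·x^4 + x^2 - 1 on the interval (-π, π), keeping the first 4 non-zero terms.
(-100 + 16·π^2)·cos(x) + (7 - 4·π^2)·cos(2·x) + (-44/27 + 16·π^2/9)·cos(3·x) - 2·π^4/5 - 1 + π^2/3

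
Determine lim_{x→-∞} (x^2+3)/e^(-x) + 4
The quotient is an ∞/∞ indeterminate form as x → -∞.
Compare growth rates of the dominant terms (exponentials ≫ polynomials ≫ logarithms), or apply L'Hôpital's rule; the quotient → 0.
Adding the constant: 0 + 4 = 4. Limit = 4.

Final answer: 4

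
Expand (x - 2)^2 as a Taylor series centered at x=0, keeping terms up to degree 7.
x^2 - 4·x + 4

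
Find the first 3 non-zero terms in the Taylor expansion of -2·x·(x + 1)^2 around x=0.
-2·x^3 - 4·x^2 - 2·x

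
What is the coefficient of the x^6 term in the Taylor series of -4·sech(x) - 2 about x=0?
Expand to order 6: -4·sech(x) - 2 = 61·x^6/180 - 5·x^4/6 + 2·x^2 - 6 + O(x^7).
The coefficient of x^6 is 61/180.

Final answer: 61/180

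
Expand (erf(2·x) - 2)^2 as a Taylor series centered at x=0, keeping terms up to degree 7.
512·x^7/(21·√(π)) + 3584·x^6/(45·π) - 128·x^5/(5·√(π)) - 128·x^4/(3·π) + 64·x^3/(3·√(π)) + 16·x^2/π - 16·x/√(π) + 4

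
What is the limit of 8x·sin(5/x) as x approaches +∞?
As x → +∞: let u = 5/x → 0⁺; then 8·x·sin(5/x) = 8·5·sin(u)/u → 8·5·1 = 40.
Limit = 40.

Final answer: 40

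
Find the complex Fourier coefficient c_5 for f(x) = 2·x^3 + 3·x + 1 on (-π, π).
Compute the real Fourier coefficients first: a_5 = 0, b_5 = 126/125 + 4·π^2/5.
Then c_5 = (a_5 − i·b_5)/2 = -2·i·π^2/5 - 63·i/125.

Final answer: -2·i·π^2/5 - 63·i/125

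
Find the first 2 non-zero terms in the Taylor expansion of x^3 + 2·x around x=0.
x^3 + 2·x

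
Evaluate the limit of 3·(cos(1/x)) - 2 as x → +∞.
Evaluate the dominant behaviour as x → +∞; each term tends to a finite value or vanishes.
Limit = 1.

Final answer: 1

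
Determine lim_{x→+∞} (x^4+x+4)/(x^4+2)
This is an ∞/∞ indeterminate form as x → +∞.
Divide numerator and denominator by x^4 and let the lower-order terms vanish; the leading terms give 1/1 = 1.
Limit = 1.

Final answer: 1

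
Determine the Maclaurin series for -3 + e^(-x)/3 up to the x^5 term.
-x^5/360 + x^4/72 - x^3/18 + x^2/6 - x/3 - 8/3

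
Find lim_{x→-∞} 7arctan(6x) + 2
Evaluate the dominant behaviour as x → -∞; each term tends to a finite value or vanishes.
Limit = 2 - 7·π/2.

Final answer: 2 - 7·π/2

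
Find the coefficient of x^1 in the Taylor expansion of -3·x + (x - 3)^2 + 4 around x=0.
Expand to order 1: -3·x + (x - 3)^2 + 4 = 13 - 9·x + O(x^2).
The coefficient of x^1 is -9.

Final answer: -9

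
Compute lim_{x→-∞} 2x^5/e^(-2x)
This is an ∞/∞ indeterminate form as x → -∞.
Compare growth rates of the dominant terms (exponentials ≫ polynomials ≫ logarithms), or apply L'Hôpital's rule; the quotient → 0.
Limit = 0.

Final answer: 0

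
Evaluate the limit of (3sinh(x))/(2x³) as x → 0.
Both numerator and denominator → 0 as x → 0; this is a 0/0 indeterminate form.
Expand each to leading order near x = 0: numerator ~ 3·x, denominator ~ 2·x^3.
The limit of the ratio is ∞.

Final answer: ∞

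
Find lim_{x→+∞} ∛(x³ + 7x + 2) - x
This is an ∞ − ∞ indeterminate form.
Multiply by (A² + AB + B²)/(A² + AB + B²) where A = ∛(x³+7x + 2), B = x to use A³ − B³ = (A−B)(A²+AB+B²); the x³ terms cancel, leaving (7x + 2)/(A²+AB+B²) with denominator ~ 3x², so the limit is 0.
Limit = 0.

Final answer: 0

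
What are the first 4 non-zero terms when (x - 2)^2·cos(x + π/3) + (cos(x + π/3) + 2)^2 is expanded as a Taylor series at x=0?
x^3·(√(3)/2 + 1) + x^2·(-1 + 2·√(3)) + x·(-9·√(3)/2 - 2) + 33/4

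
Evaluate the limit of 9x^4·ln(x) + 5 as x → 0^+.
The product is a 0·∞ indeterminate form at x → 0⁺.
Rewrite the product as 9·ln(x) / x^(-4) and apply L'Hôpital, or use the standard hierarchy x^(-4) ≫ |ln x| as x → 0⁺.
The indeterminate product → 0, so the limit = 5.

Final answer: 5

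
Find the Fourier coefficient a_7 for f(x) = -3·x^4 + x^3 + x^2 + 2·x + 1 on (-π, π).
a_7 = (1/π) ∫_{-π}^{π} f(x)·cos(7x) dx.
Evaluate the integral (use parity and integration by parts as needed): a_7 = -340/2401 + 24·π^2/49.

Final answer: -340/2401 + 24·π^2/49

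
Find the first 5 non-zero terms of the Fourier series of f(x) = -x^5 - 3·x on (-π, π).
(-246 - 2·π^4 + 40·π^2)·sin(x) + (-5·π^2 + 21/2 + π^4)·sin(2·x) + (-2·π^4/3 - 242/81 + 40·π^2/27)·sin(3·x) + (-5·π^2/8 + 111/64 + π^4/2)·sin(4·x) + (-2·π^4/5 - 798/625 + 8·π^2/25)·sin(5·x)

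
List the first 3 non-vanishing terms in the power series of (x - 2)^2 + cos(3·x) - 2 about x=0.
-7·x^2/2 - 4·x + 3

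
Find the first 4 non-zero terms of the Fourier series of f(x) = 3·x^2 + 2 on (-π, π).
-12·cos(x) + 3·cos(2·x) - 4·cos(3·x)/3 + 2 + π^2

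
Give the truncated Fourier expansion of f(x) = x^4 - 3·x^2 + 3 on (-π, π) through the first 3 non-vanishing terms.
(60 - 8·π^2)·cos(x) + (-6 + 2·π^2)·cos(2·x) - π^2 + 3 + π^4/5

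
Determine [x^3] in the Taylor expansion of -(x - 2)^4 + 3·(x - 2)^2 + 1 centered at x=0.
Expand to order 3: -(x - 2)^4 + 3·(x - 2)^2 + 1 = 8·x^3 - 21·x^2 + 20·x - 3 + O(x^4).
The coefficient of x^3 is 8.

Final answer: 8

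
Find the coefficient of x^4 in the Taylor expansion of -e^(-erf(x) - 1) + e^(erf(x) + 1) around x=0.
Expand to order 4: -e^(-erf(x) - 1) + e^(erf(x) + 1) = x^4·(-4·e/(3·π) - 2·e^(-1)/(3·π^2) + 4·e^(-1)/(3·π) + 2·e/(3·π^2)) + x^3·(-2·e/(3·√(π)) - 2·e^(-1)/(3·√(π)) + 4·e^(-1)/(3·π^(3/2)) + 4·e/(3·π^(3/2))) + x^2·(-2·e^(-1)/π + 2·e/π) + x·(2·e^(-1)/√(π) + 2·e/√(π)) - e^(-1) + e + O(x^5).
The coefficient of x^4 is -4·e/(3·π) - 2·e^(-1)/(3·π^2) + 4·e^(-1)/(3·π) + 2·e/(3·π^2).

Final answer: -4·e/(3·π) - 2·e^(-1)/(3·π^2) + 4·e^(-1)/(3·π) + 2·e/(3·π^2)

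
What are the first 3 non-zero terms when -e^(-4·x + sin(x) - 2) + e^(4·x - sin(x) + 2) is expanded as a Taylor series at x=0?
x^2·(-9·e^(-2)/2 + 9·e^(2)/2) + x·(3·e^(-2) + 3·e^(2)) - e^(-2) + e^(2)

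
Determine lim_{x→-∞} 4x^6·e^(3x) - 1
The product is a 0·∞ indeterminate form at x → -∞.
Rewrite the product as 4x^6 / e^(-3x) (an ∞/∞ form) and apply L'Hôpital, or use the standard hierarchy e^(3|x|) ≫ |x^6| as x → -∞.
The indeterminate product → 0, so the limit = -1.

Final answer: -1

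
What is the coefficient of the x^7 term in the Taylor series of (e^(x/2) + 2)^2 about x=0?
Expand to order 7: (e^(x/2) + 2)^2 = 11·x^7/53760 + 17·x^6/11520 + 3·x^5/320 + 5·x^4/96 + x^3/4 + x^2 + 3·x + 9 + O(x^8).
The coefficient of x^7 is 11/53760.

Final answer: 11/53760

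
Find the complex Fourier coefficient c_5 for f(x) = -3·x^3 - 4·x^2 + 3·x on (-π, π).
Compute the real Fourier coefficients first: a_5 = 16/25, b_5 = 186/125 - 6·π^2/5.
Then c_5 = (a_5 − i·b_5)/2 = 8/25 - 93·i/125 + 3·i·π^2/5.

Final answer: 8/25 - 93·i/125 + 3·i·π^2/5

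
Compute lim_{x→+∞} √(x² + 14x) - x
This is an ∞ − ∞ indeterminate form.
Multiply and divide by the conjugate √(x²+14x) + x; the x² terms cancel, leaving (14x)/(√(x²+14x)+x) → 14/2 = 7.
Limit = 7.

Final answer: 7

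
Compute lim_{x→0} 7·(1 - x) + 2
Direct substitution at x = 0 gives 9.

Final answer: 9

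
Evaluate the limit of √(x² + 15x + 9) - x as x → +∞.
As x → +∞: multiply by the conjugate to get (15x+9)/(√(x²+15x+9)+x); the denominator ~ 2x, so the limit is 15/2.
Limit = 15/2.

Final answer: 15/2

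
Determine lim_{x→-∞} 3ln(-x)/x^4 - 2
The quotient is an ∞/∞ indeterminate form as x → -∞.
Compare growth rates of the dominant terms (exponentials ≫ polynomials ≫ logarithms), or apply L'Hôpital's rule; the quotient → 0.
Adding the constant: 0 - 2 = -2. Limit = -2.

Final answer: -2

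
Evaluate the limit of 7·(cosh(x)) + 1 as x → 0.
Direct substitution at x = 0 gives 8.

Final answer: 8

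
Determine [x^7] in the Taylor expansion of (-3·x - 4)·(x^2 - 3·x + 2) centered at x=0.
Expand to order 7: (-3·x - 4)·(x^2 - 3·x + 2) = -3·x^3 + 5·x^2 + 6·x - 8 + O(x^8).
The coefficient of x^7 is 0.

Final answer: 0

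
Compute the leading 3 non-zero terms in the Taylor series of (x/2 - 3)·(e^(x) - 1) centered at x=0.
-x^3/4 - x^2 - 3·x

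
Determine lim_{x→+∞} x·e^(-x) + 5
Evaluate the dominant behaviour as x → +∞; each term tends to a finite value or vanishes.
Limit = 5.

Final answer: 5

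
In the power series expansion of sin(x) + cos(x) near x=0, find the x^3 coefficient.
Expand to order 3: sin(x) + cos(x) = -x^3/6 - x^2/2 + x + 1 + O(x^4).
The coefficient of x^3 is -1/6.

Final answer: -1/6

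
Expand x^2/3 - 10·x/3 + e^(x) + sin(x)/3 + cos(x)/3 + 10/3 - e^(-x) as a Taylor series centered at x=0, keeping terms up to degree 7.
x^7/3024 - x^6/2160 + 7·x^5/360 + x^4/72 + 5·x^3/18 + x^2/6 - x + 11/3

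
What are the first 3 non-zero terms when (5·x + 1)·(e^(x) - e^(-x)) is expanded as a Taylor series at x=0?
x^3/3 + 10·x^2 + 2·x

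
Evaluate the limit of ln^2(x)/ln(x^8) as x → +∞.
This is an ∞/∞ indeterminate form as x → +∞.
Write ln(x^8) = 8·ln(x), reducing the quotient to ln(x)/8 → ∞.
Limit = ∞.

Final answer: ∞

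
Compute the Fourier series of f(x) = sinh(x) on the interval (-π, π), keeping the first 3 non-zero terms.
sin(x)·sinh(π)/π - 4·sin(2·x)·sinh(π)/(5·π) + 3·sin(3·x)·sinh(π)/(5·π)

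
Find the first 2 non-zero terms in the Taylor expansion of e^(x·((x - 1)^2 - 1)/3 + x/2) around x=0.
x/2 + 1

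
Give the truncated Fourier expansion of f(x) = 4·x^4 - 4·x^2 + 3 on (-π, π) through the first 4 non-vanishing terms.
(208 - 32·π^2)·cos(x) + (-16 + 8·π^2)·cos(2·x) + (112/27 - 32·π^2/9)·cos(3·x) - 4·π^2/3 + 3 + 4·π^4/5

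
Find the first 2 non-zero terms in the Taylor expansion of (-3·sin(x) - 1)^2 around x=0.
6·x + 1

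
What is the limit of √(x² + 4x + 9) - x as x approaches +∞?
This is an ∞ − ∞ indeterminate form.
Multiply and divide by the conjugate √(x²+4x + 9) + x; the x² terms cancel, leaving (4x + 9)/(√(x²+4x + 9)+x) → 4/2 = 2.
Limit = 2.

Final answer: 2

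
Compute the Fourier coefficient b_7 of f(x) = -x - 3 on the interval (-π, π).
b_7 = (1/π) ∫_{-π}^{π} f(x)·sin(7x) dx.
Evaluate the integral (use parity and integration by parts as needed): b_7 = -2/7.

Final answer: -2/7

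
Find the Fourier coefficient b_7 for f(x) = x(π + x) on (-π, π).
b_7 = (1/π) ∫_{-π}^{π} f(x)·sin(7x) dx.
Evaluate the integral (use parity and integration by parts as needed): b_7 = 2·π/7.

Final answer: 2·π/7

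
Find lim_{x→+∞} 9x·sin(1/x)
As x → +∞: let u = 1/x → 0⁺; then 9·x·sin(1/x) = 9·1·sin(u)/u → 9·1·1 = 9.
Limit = 9.

Final answer: 9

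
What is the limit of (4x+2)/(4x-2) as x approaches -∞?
Evaluate the dominant behaviour as x → -∞; each term tends to a finite value or vanishes.
Limit = 1.

Final answer: 1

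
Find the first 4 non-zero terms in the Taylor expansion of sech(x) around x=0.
-61·x^6/720 + 5·x^4/24 - x^2/2 + 1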